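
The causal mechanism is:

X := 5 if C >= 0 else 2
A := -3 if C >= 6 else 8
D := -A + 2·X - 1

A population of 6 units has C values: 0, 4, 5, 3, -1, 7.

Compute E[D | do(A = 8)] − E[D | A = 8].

0.2

Under do(A=8), A's equation is replaced by A=8 for every unit. Per-unit D: 1, 1, 1, 1, -5, 1. Mean = 0.
Conditioning on A=8 selects the 5 unit(s) with C ∈ {0, 4, 5, 3, -1}. Their D values: 1, 1, 1, 1, -5. Mean = -0.2.
Difference = 0 − (-0.2) = 0.2.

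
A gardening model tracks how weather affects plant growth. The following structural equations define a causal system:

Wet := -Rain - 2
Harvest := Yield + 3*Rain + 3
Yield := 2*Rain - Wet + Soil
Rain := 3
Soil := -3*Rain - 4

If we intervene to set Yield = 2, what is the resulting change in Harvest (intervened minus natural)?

4

Intervening sets Yield = 2 and removes its equation (Yield := 2*Rain - Wet + Soil).
Harvest = Yield + 3*Rain + 3  [with Yield=2, Rain=3]  = 14
Without intervention: Soil = -3*Rain - 4  [with Rain=3]  = -13; Wet = -Rain - 2  [with Rain=3]  = -5; Yield = 2*Rain - Wet + Soil  [with Rain=3, Wet=-5, Soil=-13]  = -2; Harvest = Yield + 3*Rain + 3  [with Yield=-2, Rain=3]  = 10.
Change = 14 − 10 = 4.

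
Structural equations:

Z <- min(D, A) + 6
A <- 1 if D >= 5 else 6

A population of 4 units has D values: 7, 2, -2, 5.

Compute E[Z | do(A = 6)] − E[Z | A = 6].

do(A=6) breaks A's dependence on D. With A=6 fixed, Z across the units is 12, 8, 4, 11, mean 8.75.
Observing A=6 restricts to units where A's equation naturally yields 6: D ∈ {2, -2}. In that subpopulation Z = 8, 4, mean 6.
Difference = 8.75 − 6 = 2.75.

2.75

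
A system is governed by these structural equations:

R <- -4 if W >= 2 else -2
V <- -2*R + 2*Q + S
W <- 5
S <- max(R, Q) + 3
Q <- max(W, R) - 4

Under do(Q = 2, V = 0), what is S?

5

The joint intervention fixes Q = 2, V = 0, removing each variable's own equation.
R = -4 if W >= 2 else -2  [with W=5]  = -4
S = max(R, Q) + 3  [with R=-4, Q=2]  = 5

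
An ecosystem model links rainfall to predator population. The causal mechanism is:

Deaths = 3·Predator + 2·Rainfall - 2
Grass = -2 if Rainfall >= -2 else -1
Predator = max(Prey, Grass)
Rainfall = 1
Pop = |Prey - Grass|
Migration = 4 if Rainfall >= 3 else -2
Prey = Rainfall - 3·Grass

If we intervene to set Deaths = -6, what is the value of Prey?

do(Deaths=-6) replaces the equation Deaths = 3·Predator + 2·Rainfall - 2 with the constant Deaths = -6.
Prey is not downstream of the intervention, so its value is determined by the original equations.
Grass = -2 if Rainfall >= -2 else -1  [with Rainfall=1]  = -2
Prey = Rainfall - 3·Grass  [with Rainfall=1, Grass=-2]  = 7

7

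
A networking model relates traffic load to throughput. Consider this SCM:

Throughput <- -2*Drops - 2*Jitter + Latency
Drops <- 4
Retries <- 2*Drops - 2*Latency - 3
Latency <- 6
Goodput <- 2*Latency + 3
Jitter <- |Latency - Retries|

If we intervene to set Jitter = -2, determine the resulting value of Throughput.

2

Intervening sets Jitter = -2 and removes its equation (Jitter <- |Latency - Retries|).
Throughput = -2*Drops - 2*Jitter + Latency  [with Drops=4, Jitter=-2, Latency=6]  = 2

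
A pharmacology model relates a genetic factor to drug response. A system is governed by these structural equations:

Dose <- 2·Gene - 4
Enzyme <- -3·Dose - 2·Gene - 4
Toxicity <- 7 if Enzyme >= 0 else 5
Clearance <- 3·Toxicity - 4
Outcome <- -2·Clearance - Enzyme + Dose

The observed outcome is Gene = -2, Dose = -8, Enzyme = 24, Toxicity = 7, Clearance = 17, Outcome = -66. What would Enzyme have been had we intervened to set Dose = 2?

-6

The intervention breaks the incoming arrows to Dose: Dose <- 2·Gene - 4 no longer applies, and Dose = 2.
Enzyme = -3·Dose - 2·Gene - 4  [with Dose=2, Gene=-2]  = -6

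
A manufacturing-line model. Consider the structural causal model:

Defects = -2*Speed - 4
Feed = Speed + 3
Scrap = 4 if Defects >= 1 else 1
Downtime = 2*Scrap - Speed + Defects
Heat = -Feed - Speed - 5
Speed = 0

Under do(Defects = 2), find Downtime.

Under do(Defects=2), the mechanism Defects = -2*Speed - 4 is discarded; Defects is fixed at 2.
Scrap = 4 if Defects >= 1 else 1  [with Defects=2]  = 4
Downtime = 2*Scrap - Speed + Defects  [with Scrap=4, Speed=0, Defects=2]  = 10

10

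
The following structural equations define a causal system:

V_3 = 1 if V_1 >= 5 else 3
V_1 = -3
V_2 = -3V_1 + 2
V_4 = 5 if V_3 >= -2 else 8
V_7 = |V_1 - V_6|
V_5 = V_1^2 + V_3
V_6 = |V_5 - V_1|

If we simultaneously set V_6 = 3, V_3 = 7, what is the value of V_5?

16

Under do(V_6 = 3, V_3 = 7), each intervened variable's structural equation is replaced by its fixed value.
V_5 = V_1^2 + V_3  [with V_1=-3, V_3=7]  = 16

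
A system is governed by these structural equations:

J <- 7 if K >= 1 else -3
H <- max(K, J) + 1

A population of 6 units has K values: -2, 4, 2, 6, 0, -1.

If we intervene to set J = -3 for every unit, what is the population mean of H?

2.5

The intervention sets J=-3 in all 6 units regardless of K. Recomputing H per unit gives -1, 5, 3, 7, 1, 0; average 2.5.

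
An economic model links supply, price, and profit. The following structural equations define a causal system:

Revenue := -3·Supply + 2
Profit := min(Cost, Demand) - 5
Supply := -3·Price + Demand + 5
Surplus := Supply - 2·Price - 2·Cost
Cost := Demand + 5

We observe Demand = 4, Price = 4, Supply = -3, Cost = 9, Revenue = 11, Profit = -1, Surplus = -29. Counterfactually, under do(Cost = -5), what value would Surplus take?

The intervention breaks the incoming arrows to Cost: Cost := Demand + 5 no longer applies, and Cost = -5.
Supply = -3·Price + Demand + 5  [with Price=4, Demand=4]  = -3
Surplus = Supply - 2·Price - 2·Cost  [with Supply=-3, Price=4, Cost=-5]  = -1

-1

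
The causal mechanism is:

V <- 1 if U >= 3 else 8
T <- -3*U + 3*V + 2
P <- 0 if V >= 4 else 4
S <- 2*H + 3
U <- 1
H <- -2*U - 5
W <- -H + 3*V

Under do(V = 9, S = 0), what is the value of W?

The joint intervention fixes V = 9, S = 0, removing each variable's own equation.
H = -2*U - 5  [with U=1]  = -7
W = -H + 3*V  [with H=-7, V=9]  = 34

34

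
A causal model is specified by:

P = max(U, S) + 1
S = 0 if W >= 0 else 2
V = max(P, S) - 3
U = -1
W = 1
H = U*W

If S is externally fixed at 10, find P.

11

The intervention breaks the incoming arrows to S: S = 0 if W >= 0 else 2 no longer applies, and S = 10.
P = max(U, S) + 1  [with U=-1, S=10]  = 11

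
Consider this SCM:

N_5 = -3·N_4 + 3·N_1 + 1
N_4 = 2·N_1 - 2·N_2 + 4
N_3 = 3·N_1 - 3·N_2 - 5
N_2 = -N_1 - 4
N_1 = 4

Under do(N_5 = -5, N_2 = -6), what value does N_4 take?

24

Setting N_5 = -5, N_2 = -6 by intervention discards those variables' equations.
N_4 = 2·N_1 - 2·N_2 + 4  [with N_1=4, N_2=-6]  = 24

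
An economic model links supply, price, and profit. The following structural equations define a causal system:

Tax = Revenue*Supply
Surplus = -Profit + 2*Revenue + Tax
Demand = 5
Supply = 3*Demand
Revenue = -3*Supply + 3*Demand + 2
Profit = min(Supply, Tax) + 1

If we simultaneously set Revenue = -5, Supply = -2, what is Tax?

10

The joint intervention fixes Revenue = -5, Supply = -2, removing each variable's own equation.
Tax = Revenue*Supply  [with Revenue=-5, Supply=-2]  = 10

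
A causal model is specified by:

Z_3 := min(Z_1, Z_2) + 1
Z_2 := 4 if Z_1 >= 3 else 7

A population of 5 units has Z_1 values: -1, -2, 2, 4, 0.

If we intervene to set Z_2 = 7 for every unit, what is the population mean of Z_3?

Every unit gets Z_2=7 under the intervention. Z_3 values become 0, -1, 3, 5, 1; E[Z_3|do(Z_2=7)] = 1.6.

1.6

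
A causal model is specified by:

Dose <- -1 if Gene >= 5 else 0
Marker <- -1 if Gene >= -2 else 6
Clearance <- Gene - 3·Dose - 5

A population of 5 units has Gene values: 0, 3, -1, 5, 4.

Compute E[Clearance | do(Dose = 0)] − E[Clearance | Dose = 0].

Under do(Dose=0), Dose's equation is replaced by Dose=0 for every unit. Per-unit Clearance: -5, -2, -6, 0, -1. Mean = -2.8.
Observing Dose=0 restricts to units where Dose's equation naturally yields 0: Gene ∈ {0, 3, -1, 4}. In that subpopulation Clearance = -5, -2, -6, -1, mean -3.5.
Difference = -2.8 − (-3.5) = 0.7.

0.7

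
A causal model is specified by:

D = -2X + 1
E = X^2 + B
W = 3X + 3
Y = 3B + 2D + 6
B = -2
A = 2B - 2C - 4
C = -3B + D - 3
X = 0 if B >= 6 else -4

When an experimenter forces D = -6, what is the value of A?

-2

do(D=-6) replaces the equation D = -2X + 1 with the constant D = -6.
C = -3B + D - 3  [with B=-2, D=-6]  = -3
A = 2B - 2C - 4  [with B=-2, C=-3]  = -2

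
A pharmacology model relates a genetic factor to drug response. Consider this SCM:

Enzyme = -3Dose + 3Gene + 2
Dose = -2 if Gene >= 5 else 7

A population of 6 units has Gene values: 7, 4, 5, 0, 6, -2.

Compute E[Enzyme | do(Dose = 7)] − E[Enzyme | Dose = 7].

8

Every unit gets Dose=7 under the intervention. Enzyme values become 2, -7, -4, -19, -1, -25; E[Enzyme|do(Dose=7)] = -9.
E[Enzyme|Dose=7] averages over only the 3 units with Dose=7 (Gene = 4, 0, -2): Enzyme = -7, -19, -25, mean -17.
Difference = -9 − (-17) = 8.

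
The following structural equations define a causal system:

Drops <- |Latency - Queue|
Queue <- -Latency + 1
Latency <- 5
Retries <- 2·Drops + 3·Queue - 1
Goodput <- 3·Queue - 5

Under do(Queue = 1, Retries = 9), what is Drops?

4

The joint intervention fixes Queue = 1, Retries = 9, removing each variable's own equation.
Drops = |Latency - Queue|  [with Latency=5, Queue=1]  = 4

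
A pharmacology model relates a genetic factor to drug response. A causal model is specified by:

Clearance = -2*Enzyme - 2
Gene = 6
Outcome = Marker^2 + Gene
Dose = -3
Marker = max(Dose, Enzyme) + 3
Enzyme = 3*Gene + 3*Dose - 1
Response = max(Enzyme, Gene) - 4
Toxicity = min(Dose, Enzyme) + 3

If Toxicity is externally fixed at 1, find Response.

4

do(Toxicity=1) replaces the equation Toxicity = min(Dose, Enzyme) + 3 with the constant Toxicity = 1.
Since Response is not a descendant of the intervened variable, it is unaffected.
Enzyme = 3*Gene + 3*Dose - 1  [with Gene=6, Dose=-3]  = 8
Response = max(Enzyme, Gene) - 4  [with Enzyme=8, Gene=6]  = 4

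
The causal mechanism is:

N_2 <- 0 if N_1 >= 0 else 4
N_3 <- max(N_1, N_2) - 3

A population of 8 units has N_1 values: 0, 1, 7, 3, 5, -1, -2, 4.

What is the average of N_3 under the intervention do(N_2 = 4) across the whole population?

Every unit gets N_2=4 under the intervention. N_3 values become 1, 1, 4, 1, 2, 1, 1, 1; E[N_3|do(N_2=4)] = 1.5.

1.5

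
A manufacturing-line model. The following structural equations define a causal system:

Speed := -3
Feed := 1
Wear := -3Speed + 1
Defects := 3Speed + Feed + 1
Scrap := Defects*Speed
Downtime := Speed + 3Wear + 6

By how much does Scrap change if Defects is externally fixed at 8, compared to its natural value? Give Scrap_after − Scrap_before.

-45

Intervening sets Defects = 8 and removes its equation (Defects := 3Speed + Feed + 1).
Scrap = Defects*Speed  [with Defects=8, Speed=-3]  = -24
Without intervention: Defects = 3Speed + Feed + 1  [with Speed=-3, Feed=1]  = -7; Scrap = Defects*Speed  [with Defects=-7, Speed=-3]  = 21.
Change = -24 − 21 = -45.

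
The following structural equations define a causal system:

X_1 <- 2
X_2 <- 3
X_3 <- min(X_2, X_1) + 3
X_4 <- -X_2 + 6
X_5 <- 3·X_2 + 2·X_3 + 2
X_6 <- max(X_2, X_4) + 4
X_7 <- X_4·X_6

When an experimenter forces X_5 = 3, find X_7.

21

Under do(X_5=3), the mechanism X_5 <- 3·X_2 + 2·X_3 + 2 is discarded; X_5 is fixed at 3.
Since X_7 is not a descendant of the intervened variable, it is unaffected.
X_4 = -X_2 + 6  [with X_2=3]  = 3
X_6 = max(X_2, X_4) + 4  [with X_2=3, X_4=3]  = 7
X_7 = X_4·X_6  [with X_4=3, X_6=7]  = 21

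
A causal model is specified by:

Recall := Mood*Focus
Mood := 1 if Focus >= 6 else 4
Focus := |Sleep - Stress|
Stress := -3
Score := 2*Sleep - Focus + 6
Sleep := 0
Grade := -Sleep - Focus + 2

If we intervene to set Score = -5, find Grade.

-1

The intervention breaks the incoming arrows to Score: Score := 2*Sleep - Focus + 6 no longer applies, and Score = -5.
No directed path runs from Score to Grade, so Grade keeps its natural value.
Focus = |Sleep - Stress|  [with Sleep=0, Stress=-3]  = 3
Grade = -Sleep - Focus + 2  [with Sleep=0, Focus=3]  = -1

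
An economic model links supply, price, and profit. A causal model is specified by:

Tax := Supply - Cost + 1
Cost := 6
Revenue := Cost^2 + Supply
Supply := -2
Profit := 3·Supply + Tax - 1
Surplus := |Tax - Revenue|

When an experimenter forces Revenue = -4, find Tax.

-7

The intervention breaks the incoming arrows to Revenue: Revenue := Cost^2 + Supply no longer applies, and Revenue = -4.
Tax is not downstream of the intervention, so its value is determined by the original equations.
Tax = Supply - Cost + 1  [with Supply=-2, Cost=6]  = -7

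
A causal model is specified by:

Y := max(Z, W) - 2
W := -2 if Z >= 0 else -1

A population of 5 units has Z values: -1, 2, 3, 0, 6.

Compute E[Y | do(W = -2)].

do(W=-2) breaks W's dependence on Z. With W=-2 fixed, Y across the units is -3, 0, 1, -2, 4, mean 0.

0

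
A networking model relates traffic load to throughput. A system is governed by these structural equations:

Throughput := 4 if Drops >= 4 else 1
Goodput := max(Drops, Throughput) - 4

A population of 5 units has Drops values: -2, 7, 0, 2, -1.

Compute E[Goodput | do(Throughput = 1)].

Under do(Throughput=1), Throughput's equation is replaced by Throughput=1 for every unit. Per-unit Goodput: -3, 3, -3, -2, -3. Mean = -1.6.

-1.6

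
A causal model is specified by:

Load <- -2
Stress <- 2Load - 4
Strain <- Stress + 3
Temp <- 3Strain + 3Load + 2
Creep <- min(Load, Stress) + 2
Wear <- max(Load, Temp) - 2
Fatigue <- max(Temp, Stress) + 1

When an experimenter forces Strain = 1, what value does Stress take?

-8

Under do(Strain=1), the mechanism Strain <- Stress + 3 is discarded; Strain is fixed at 1.
Since Stress is not a descendant of the intervened variable, it is unaffected.
Stress = 2Load - 4  [with Load=-2]  = -8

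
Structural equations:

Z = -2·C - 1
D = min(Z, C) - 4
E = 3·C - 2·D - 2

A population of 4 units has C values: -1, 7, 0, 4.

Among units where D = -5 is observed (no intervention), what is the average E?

E[E|D=-5] averages over only the 2 units with D=-5 (C = -1, 0): E = 5, 8, mean 6.5.

6.5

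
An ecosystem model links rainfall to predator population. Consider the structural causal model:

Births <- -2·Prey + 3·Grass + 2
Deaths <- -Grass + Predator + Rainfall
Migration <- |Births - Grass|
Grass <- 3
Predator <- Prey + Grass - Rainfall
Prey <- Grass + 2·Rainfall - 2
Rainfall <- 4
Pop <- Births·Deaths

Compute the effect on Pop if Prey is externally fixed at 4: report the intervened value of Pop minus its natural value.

The intervention breaks the incoming arrows to Prey: Prey <- Grass + 2·Rainfall - 2 no longer applies, and Prey = 4.
Predator = Prey + Grass - Rainfall  [with Prey=4, Grass=3, Rainfall=4]  = 3
Births = -2·Prey + 3·Grass + 2  [with Prey=4, Grass=3]  = 3
Deaths = -Grass + Predator + Rainfall  [with Grass=3, Predator=3, Rainfall=4]  = 4
Pop = Births·Deaths  [with Births=3, Deaths=4]  = 12
Without intervention: Prey = Grass + 2·Rainfall - 2  [with Grass=3, Rainfall=4]  = 9; Predator = Prey + Grass - Rainfall  [with Prey=9, Grass=3, Rainfall=4]  = 8; Births = -2·Prey + 3·Grass + 2  [with Prey=9, Grass=3]  = -7; Deaths = -Grass + Predator + Rainfall  [with Grass=3, Predator=8, Rainfall=4]  = 9; Pop = Births·Deaths  [with Births=-7, Deaths=9]  = -63.
Change = 12 − (-63) = 75.

75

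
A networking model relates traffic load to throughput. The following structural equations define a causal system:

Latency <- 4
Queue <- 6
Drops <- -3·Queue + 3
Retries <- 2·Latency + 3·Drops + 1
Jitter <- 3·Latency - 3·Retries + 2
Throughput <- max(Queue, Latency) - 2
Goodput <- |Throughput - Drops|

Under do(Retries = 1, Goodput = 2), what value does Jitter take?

11

Setting Retries = 1, Goodput = 2 by intervention discards those variables' equations.
Jitter = 3·Latency - 3·Retries + 2  [with Latency=4, Retries=1]  = 11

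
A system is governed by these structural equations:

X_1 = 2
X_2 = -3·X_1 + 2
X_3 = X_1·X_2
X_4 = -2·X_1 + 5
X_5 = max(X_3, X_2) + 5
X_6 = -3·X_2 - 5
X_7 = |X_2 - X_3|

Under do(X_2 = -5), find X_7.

Under do(X_2=-5), the mechanism X_2 = -3·X_1 + 2 is discarded; X_2 is fixed at -5.
X_3 = X_1·X_2  [with X_1=2, X_2=-5]  = -10
X_7 = |X_2 - X_3|  [with X_2=-5, X_3=-10]  = 5

5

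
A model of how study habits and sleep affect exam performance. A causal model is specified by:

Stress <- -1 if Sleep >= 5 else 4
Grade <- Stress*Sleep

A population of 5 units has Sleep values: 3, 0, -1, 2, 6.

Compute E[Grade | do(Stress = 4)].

The intervention sets Stress=4 in all 5 units regardless of Sleep. Recomputing Grade per unit gives 12, 0, -4, 8, 24; average 8.

8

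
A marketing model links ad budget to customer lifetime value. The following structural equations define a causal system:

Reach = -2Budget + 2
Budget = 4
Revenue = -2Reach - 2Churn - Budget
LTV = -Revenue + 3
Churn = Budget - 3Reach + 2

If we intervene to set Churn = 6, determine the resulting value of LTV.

do(Churn=6) replaces the equation Churn = Budget - 3Reach + 2 with the constant Churn = 6.
Reach = -2Budget + 2  [with Budget=4]  = -6
Revenue = -2Reach - 2Churn - Budget  [with Reach=-6, Churn=6, Budget=4]  = -4
LTV = -Revenue + 3  [with Revenue=-4]  = 7

7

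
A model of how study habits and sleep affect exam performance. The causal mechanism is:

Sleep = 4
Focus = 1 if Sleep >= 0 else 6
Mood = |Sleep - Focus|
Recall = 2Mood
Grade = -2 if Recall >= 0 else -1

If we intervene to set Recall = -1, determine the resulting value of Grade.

Intervening sets Recall = -1 and removes its equation (Recall = 2Mood).
Grade = -2 if Recall >= 0 else -1  [with Recall=-1]  = -1

-1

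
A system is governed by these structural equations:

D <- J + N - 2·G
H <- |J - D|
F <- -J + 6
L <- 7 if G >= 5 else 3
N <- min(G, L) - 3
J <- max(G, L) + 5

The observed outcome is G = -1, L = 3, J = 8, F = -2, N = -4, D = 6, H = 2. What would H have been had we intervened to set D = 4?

Intervening sets D = 4 and removes its equation (D <- J + N - 2·G).
L = 7 if G >= 5 else 3  [with G=-1]  = 3
J = max(G, L) + 5  [with G=-1, L=3]  = 8
H = |J - D|  [with J=8, D=4]  = 4

4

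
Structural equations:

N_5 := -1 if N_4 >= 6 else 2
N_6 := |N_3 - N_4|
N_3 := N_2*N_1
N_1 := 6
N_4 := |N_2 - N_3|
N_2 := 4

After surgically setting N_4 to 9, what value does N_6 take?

15

Under do(N_4=9), the mechanism N_4 := |N_2 - N_3| is discarded; N_4 is fixed at 9.
N_3 = N_2*N_1  [with N_2=4, N_1=6]  = 24
N_6 = |N_3 - N_4|  [with N_3=24, N_4=9]  = 15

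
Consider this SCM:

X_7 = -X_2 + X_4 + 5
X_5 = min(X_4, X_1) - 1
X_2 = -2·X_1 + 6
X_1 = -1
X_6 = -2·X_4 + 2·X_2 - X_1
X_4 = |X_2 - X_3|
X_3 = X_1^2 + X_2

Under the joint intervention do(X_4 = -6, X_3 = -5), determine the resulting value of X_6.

The joint intervention fixes X_4 = -6, X_3 = -5, removing each variable's own equation.
X_2 = -2·X_1 + 6  [with X_1=-1]  = 8
X_6 = -2·X_4 + 2·X_2 - X_1  [with X_4=-6, X_2=8, X_1=-1]  = 29

29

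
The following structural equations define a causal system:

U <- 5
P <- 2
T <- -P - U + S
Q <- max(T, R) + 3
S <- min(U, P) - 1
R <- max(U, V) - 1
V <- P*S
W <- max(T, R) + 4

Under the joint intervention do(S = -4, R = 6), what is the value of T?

Setting S = -4, R = 6 by intervention discards those variables' equations.
T = -P - U + S  [with P=2, U=5, S=-4]  = -11

-11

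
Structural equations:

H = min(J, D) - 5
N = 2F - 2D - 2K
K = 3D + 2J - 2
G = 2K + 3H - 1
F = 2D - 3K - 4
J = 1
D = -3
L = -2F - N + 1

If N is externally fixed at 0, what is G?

-43

Intervening sets N = 0 and removes its equation (N = 2F - 2D - 2K).
No directed path runs from N to G, so G keeps its natural value.
K = 3D + 2J - 2  [with D=-3, J=1]  = -9
H = min(J, D) - 5  [with J=1, D=-3]  = -8
G = 2K + 3H - 1  [with K=-9, H=-8]  = -43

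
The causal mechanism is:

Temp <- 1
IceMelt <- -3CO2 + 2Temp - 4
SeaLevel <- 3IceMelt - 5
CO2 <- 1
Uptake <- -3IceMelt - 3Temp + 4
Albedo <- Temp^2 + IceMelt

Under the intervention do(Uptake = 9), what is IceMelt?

-5

do(Uptake=9) replaces the equation Uptake <- -3IceMelt - 3Temp + 4 with the constant Uptake = 9.
IceMelt is not downstream of the intervention, so its value is determined by the original equations.
IceMelt = -3CO2 + 2Temp - 4  [with CO2=1, Temp=1]  = -5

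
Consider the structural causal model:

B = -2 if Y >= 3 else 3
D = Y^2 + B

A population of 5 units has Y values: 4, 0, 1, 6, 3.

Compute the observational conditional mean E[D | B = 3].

Observing B=3 restricts to units where B's equation naturally yields 3: Y ∈ {0, 1}. In that subpopulation D = 3, 4, mean 3.5.

3.5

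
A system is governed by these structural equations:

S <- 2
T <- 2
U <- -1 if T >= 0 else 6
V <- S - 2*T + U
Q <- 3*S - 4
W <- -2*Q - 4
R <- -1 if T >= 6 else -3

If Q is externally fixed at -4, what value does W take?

4

The intervention breaks the incoming arrows to Q: Q <- 3*S - 4 no longer applies, and Q = -4.
W = -2*Q - 4  [with Q=-4]  = 4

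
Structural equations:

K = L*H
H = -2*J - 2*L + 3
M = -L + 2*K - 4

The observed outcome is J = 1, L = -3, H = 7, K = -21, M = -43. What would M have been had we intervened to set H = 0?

do(H=0) replaces the equation H = -2*J - 2*L + 3 with the constant H = 0.
K = L*H  [with L=-3, H=0]  = 0
M = -L + 2*K - 4  [with L=-3, K=0]  = -1

-1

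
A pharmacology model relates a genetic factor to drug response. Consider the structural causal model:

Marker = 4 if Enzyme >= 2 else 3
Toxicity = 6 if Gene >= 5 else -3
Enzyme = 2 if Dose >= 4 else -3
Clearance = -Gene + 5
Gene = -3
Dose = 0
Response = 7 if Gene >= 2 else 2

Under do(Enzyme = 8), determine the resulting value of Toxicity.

The intervention breaks the incoming arrows to Enzyme: Enzyme = 2 if Dose >= 4 else -3 no longer applies, and Enzyme = 8.
No directed path runs from Enzyme to Toxicity, so Toxicity keeps its natural value.
Toxicity = 6 if Gene >= 5 else -3  [with Gene=-3]  = -3

-3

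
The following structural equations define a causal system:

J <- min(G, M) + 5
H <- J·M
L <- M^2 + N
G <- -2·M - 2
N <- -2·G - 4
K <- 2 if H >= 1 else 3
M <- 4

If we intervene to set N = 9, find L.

Intervening sets N = 9 and removes its equation (N <- -2·G - 4).
L = M^2 + N  [with M=4, N=9]  = 25

25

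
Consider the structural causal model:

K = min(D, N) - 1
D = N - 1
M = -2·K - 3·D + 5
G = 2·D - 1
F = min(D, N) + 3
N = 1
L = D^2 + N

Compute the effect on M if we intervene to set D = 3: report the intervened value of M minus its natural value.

Under do(D=3), the mechanism D = N - 1 is discarded; D is fixed at 3.
K = min(D, N) - 1  [with D=3, N=1]  = 0
M = -2·K - 3·D + 5  [with K=0, D=3]  = -4
Without intervention: D = N - 1  [with N=1]  = 0; K = min(D, N) - 1  [with D=0, N=1]  = -1; M = -2·K - 3·D + 5  [with K=-1, D=0]  = 7.
Change = -4 − 7 = -11.

-11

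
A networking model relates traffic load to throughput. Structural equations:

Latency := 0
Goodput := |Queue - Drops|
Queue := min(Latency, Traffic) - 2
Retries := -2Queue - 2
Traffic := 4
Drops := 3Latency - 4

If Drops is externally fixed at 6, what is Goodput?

8

Under do(Drops=6), the mechanism Drops := 3Latency - 4 is discarded; Drops is fixed at 6.
Queue = min(Latency, Traffic) - 2  [with Latency=0, Traffic=4]  = -2
Goodput = |Queue - Drops|  [with Queue=-2, Drops=6]  = 8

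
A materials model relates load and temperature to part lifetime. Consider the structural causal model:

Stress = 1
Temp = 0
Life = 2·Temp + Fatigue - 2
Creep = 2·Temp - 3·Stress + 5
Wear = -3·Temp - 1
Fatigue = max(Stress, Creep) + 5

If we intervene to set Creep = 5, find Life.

The intervention breaks the incoming arrows to Creep: Creep = 2·Temp - 3·Stress + 5 no longer applies, and Creep = 5.
Fatigue = max(Stress, Creep) + 5  [with Stress=1, Creep=5]  = 10
Life = 2·Temp + Fatigue - 2  [with Temp=0, Fatigue=10]  = 8

8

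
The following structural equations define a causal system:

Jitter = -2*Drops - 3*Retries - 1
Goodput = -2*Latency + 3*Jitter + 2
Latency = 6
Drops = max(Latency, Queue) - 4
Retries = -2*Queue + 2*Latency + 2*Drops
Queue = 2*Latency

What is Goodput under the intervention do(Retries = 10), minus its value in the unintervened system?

Under do(Retries=10), the mechanism Retries = -2*Queue + 2*Latency + 2*Drops is discarded; Retries is fixed at 10.
Queue = 2*Latency  [with Latency=6]  = 12
Drops = max(Latency, Queue) - 4  [with Latency=6, Queue=12]  = 8
Jitter = -2*Drops - 3*Retries - 1  [with Drops=8, Retries=10]  = -47
Goodput = -2*Latency + 3*Jitter + 2  [with Latency=6, Jitter=-47]  = -151
Without intervention: Queue = 2*Latency  [with Latency=6]  = 12; Drops = max(Latency, Queue) - 4  [with Latency=6, Queue=12]  = 8; Retries = -2*Queue + 2*Latency + 2*Drops  [with Queue=12, Latency=6, Drops=8]  = 4; Jitter = -2*Drops - 3*Retries - 1  [with Drops=8, Retries=4]  = -29; Goodput = -2*Latency + 3*Jitter + 2  [with Latency=6, Jitter=-29]  = -97.
Change = -151 − (-97) = -54.

-54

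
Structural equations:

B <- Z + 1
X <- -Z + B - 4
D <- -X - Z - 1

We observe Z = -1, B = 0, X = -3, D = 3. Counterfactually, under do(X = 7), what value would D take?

The intervention breaks the incoming arrows to X: X <- -Z + B - 4 no longer applies, and X = 7.
D = -X - Z - 1  [with X=7, Z=-1]  = -7

-7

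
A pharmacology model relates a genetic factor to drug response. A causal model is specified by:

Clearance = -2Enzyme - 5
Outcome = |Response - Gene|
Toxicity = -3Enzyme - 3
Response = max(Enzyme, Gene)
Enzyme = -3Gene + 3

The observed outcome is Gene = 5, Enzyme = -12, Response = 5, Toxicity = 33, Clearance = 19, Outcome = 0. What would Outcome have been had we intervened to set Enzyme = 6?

1

Under do(Enzyme=6), the mechanism Enzyme = -3Gene + 3 is discarded; Enzyme is fixed at 6.
Response = max(Enzyme, Gene)  [with Enzyme=6, Gene=5]  = 6
Outcome = |Response - Gene|  [with Response=6, Gene=5]  = 1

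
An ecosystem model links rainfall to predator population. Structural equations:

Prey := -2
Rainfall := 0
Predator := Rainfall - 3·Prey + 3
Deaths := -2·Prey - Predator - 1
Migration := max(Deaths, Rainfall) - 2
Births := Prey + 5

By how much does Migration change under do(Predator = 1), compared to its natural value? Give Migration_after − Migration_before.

2

The intervention breaks the incoming arrows to Predator: Predator := Rainfall - 3·Prey + 3 no longer applies, and Predator = 1.
Deaths = -2·Prey - Predator - 1  [with Prey=-2, Predator=1]  = 2
Migration = max(Deaths, Rainfall) - 2  [with Deaths=2, Rainfall=0]  = 0
Without intervention: Predator = Rainfall - 3·Prey + 3  [with Rainfall=0, Prey=-2]  = 9; Deaths = -2·Prey - Predator - 1  [with Prey=-2, Predator=9]  = -6; Migration = max(Deaths, Rainfall) - 2  [with Deaths=-6, Rainfall=0]  = -2.
Change = 0 − (-2) = 2.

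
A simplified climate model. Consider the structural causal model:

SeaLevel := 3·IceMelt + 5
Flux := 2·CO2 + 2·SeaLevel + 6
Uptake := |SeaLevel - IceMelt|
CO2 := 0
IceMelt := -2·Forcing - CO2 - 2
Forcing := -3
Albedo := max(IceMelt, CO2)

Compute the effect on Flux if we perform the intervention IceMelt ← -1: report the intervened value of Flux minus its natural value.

-30

The intervention breaks the incoming arrows to IceMelt: IceMelt := -2·Forcing - CO2 - 2 no longer applies, and IceMelt = -1.
SeaLevel = 3·IceMelt + 5  [with IceMelt=-1]  = 2
Flux = 2·CO2 + 2·SeaLevel + 6  [with CO2=0, SeaLevel=2]  = 10
Without intervention: IceMelt = -2·Forcing - CO2 - 2  [with Forcing=-3, CO2=0]  = 4; SeaLevel = 3·IceMelt + 5  [with IceMelt=4]  = 17; Flux = 2·CO2 + 2·SeaLevel + 6  [with CO2=0, SeaLevel=17]  = 40.
Change = 10 − 40 = -30.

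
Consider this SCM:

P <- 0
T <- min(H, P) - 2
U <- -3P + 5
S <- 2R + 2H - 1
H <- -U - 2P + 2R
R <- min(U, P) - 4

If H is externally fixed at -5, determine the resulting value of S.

-19

Intervening sets H = -5 and removes its equation (H <- -U - 2P + 2R).
U = -3P + 5  [with P=0]  = 5
R = min(U, P) - 4  [with U=5, P=0]  = -4
S = 2R + 2H - 1  [with R=-4, H=-5]  = -19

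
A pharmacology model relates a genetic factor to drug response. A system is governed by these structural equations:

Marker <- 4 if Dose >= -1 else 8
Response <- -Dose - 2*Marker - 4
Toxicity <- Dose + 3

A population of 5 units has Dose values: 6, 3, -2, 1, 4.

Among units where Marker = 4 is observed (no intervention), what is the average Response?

Conditioning on Marker=4 selects the 4 unit(s) with Dose ∈ {6, 3, 1, 4}. Their Response values: -18, -15, -13, -16. Mean = -15.5.

-15.5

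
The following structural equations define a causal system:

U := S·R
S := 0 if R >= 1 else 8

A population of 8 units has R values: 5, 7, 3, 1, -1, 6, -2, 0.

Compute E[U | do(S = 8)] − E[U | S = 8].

Every unit gets S=8 under the intervention. U values become 40, 56, 24, 8, -8, 48, -16, 0; E[U|do(S=8)] = 19.
E[U|S=8] averages over only the 3 units with S=8 (R = -1, -2, 0): U = -8, -16, 0, mean -8.
Difference = 19 − (-8) = 27.

27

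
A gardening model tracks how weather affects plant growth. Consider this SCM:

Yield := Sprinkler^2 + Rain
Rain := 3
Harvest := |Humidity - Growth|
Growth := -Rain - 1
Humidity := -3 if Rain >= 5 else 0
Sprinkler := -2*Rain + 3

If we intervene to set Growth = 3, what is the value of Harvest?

The intervention breaks the incoming arrows to Growth: Growth := -Rain - 1 no longer applies, and Growth = 3.
Humidity = -3 if Rain >= 5 else 0  [with Rain=3]  = 0
Harvest = |Humidity - Growth|  [with Humidity=0, Growth=3]  = 3

3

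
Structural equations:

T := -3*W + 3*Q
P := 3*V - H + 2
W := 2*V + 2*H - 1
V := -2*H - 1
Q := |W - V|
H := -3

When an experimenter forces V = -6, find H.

-3

Under do(V=-6), the mechanism V := -2*H - 1 is discarded; V is fixed at -6.
H is not downstream of the intervention, so its value is determined by the original equations.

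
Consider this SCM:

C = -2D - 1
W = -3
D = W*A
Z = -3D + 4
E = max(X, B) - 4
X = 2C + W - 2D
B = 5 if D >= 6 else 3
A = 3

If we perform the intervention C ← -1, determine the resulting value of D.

-9

Under do(C=-1), the mechanism C = -2D - 1 is discarded; C is fixed at -1.
Since D is not a descendant of the intervened variable, it is unaffected.
D = W*A  [with W=-3, A=3]  = -9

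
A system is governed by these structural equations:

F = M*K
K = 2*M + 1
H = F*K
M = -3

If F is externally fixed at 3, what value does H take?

-15

The intervention breaks the incoming arrows to F: F = M*K no longer applies, and F = 3.
K = 2*M + 1  [with M=-3]  = -5
H = F*K  [with F=3, K=-5]  = -15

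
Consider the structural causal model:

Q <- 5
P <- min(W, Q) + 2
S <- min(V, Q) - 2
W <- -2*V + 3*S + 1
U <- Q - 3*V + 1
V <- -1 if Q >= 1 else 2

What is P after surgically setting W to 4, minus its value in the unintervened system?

10

Intervening sets W = 4 and removes its equation (W <- -2*V + 3*S + 1).
P = min(W, Q) + 2  [with W=4, Q=5]  = 6
Without intervention: V = -1 if Q >= 1 else 2  [with Q=5]  = -1; S = min(V, Q) - 2  [with V=-1, Q=5]  = -3; W = -2*V + 3*S + 1  [with V=-1, S=-3]  = -6; P = min(W, Q) + 2  [with W=-6, Q=5]  = -4.
Change = 6 − (-4) = 10.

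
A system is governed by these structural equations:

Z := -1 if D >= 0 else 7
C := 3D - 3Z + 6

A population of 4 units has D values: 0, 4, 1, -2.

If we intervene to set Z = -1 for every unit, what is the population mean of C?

Under do(Z=-1), Z's equation is replaced by Z=-1 for every unit. Per-unit C: 9, 21, 12, 3. Mean = 11.25.

11.25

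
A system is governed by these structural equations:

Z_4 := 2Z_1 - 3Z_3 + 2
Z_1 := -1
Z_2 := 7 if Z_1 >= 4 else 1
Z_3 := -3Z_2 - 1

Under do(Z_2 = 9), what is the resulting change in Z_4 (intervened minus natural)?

72

Under do(Z_2=9), the mechanism Z_2 := 7 if Z_1 >= 4 else 1 is discarded; Z_2 is fixed at 9.
Z_3 = -3Z_2 - 1  [with Z_2=9]  = -28
Z_4 = 2Z_1 - 3Z_3 + 2  [with Z_1=-1, Z_3=-28]  = 84
Without intervention: Z_2 = 7 if Z_1 >= 4 else 1  [with Z_1=-1]  = 1; Z_3 = -3Z_2 - 1  [with Z_2=1]  = -4; Z_4 = 2Z_1 - 3Z_3 + 2  [with Z_1=-1, Z_3=-4]  = 12.
Change = 84 − 12 = 72.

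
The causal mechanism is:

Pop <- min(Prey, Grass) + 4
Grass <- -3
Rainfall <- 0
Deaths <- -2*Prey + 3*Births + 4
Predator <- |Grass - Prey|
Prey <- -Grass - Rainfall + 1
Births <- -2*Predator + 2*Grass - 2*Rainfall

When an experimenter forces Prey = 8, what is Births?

-28

do(Prey=8) replaces the equation Prey <- -Grass - Rainfall + 1 with the constant Prey = 8.
Predator = |Grass - Prey|  [with Grass=-3, Prey=8]  = 11
Births = -2*Predator + 2*Grass - 2*Rainfall  [with Predator=11, Grass=-3, Rainfall=0]  = -28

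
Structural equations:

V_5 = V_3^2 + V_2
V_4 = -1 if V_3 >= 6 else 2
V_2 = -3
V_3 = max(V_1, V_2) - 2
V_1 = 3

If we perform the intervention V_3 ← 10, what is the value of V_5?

97

do(V_3=10) replaces the equation V_3 = max(V_1, V_2) - 2 with the constant V_3 = 10.
V_5 = V_3^2 + V_2  [with V_3=10, V_2=-3]  = 97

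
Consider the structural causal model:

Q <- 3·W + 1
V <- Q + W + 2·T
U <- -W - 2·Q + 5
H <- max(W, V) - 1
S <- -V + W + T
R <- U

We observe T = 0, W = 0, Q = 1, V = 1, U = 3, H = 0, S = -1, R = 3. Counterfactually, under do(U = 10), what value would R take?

10

do(U=10) replaces the equation U <- -W - 2·Q + 5 with the constant U = 10.
R = U  [with U=10]  = 10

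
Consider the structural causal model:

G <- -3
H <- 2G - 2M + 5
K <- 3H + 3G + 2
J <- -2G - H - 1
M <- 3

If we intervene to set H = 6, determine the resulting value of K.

The intervention breaks the incoming arrows to H: H <- 2G - 2M + 5 no longer applies, and H = 6.
K = 3H + 3G + 2  [with H=6, G=-3]  = 11

11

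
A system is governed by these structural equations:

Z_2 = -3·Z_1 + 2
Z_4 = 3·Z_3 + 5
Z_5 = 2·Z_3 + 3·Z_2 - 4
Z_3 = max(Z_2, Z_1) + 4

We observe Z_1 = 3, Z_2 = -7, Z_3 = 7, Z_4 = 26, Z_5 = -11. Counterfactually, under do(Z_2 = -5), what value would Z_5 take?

do(Z_2=-5) replaces the equation Z_2 = -3·Z_1 + 2 with the constant Z_2 = -5.
Z_3 = max(Z_2, Z_1) + 4  [with Z_2=-5, Z_1=3]  = 7
Z_5 = 2·Z_3 + 3·Z_2 - 4  [with Z_3=7, Z_2=-5]  = -5

-5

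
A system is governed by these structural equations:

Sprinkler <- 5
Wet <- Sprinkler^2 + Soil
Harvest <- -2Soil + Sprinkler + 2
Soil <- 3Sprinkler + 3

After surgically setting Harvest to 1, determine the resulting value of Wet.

43

Under do(Harvest=1), the mechanism Harvest <- -2Soil + Sprinkler + 2 is discarded; Harvest is fixed at 1.
Since Wet is not a descendant of the intervened variable, it is unaffected.
Soil = 3Sprinkler + 3  [with Sprinkler=5]  = 18
Wet = Sprinkler^2 + Soil  [with Sprinkler=5, Soil=18]  = 43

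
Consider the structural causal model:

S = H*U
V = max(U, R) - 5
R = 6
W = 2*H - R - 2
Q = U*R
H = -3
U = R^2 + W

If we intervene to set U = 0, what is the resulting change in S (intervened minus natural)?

Intervening sets U = 0 and removes its equation (U = R^2 + W).
S = H*U  [with H=-3, U=0]  = 0
Without intervention: W = 2*H - R - 2  [with H=-3, R=6]  = -14; U = R^2 + W  [with R=6, W=-14]  = 22; S = H*U  [with H=-3, U=22]  = -66.
Change = 0 − (-66) = 66.

66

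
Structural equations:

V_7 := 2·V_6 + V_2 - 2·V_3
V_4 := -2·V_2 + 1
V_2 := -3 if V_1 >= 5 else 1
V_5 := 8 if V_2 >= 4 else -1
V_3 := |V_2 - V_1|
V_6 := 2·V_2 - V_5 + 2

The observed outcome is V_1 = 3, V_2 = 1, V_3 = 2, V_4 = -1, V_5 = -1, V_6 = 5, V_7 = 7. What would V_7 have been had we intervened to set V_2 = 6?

12

Under do(V_2=6), the mechanism V_2 := -3 if V_1 >= 5 else 1 is discarded; V_2 is fixed at 6.
V_3 = |V_2 - V_1|  [with V_2=6, V_1=3]  = 3
V_5 = 8 if V_2 >= 4 else -1  [with V_2=6]  = 8
V_6 = 2·V_2 - V_5 + 2  [with V_2=6, V_5=8]  = 6
V_7 = 2·V_6 + V_2 - 2·V_3  [with V_6=6, V_2=6, V_3=3]  = 12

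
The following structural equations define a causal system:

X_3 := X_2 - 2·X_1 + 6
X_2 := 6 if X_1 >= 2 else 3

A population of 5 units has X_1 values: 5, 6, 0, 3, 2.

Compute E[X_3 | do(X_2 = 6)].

5.6

Every unit gets X_2=6 under the intervention. X_3 values become 2, 0, 12, 6, 8; E[X_3|do(X_2=6)] = 5.6.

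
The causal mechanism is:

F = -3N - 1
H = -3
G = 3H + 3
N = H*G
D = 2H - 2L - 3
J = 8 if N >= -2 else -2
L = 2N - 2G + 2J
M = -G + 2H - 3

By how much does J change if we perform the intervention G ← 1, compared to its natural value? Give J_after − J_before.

-10

Under do(G=1), the mechanism G = 3H + 3 is discarded; G is fixed at 1.
N = H*G  [with H=-3, G=1]  = -3
J = 8 if N >= -2 else -2  [with N=-3]  = -2
Without intervention: G = 3H + 3  [with H=-3]  = -6; N = H*G  [with H=-3, G=-6]  = 18; J = 8 if N >= -2 else -2  [with N=18]  = 8.
Change = -2 − 8 = -10.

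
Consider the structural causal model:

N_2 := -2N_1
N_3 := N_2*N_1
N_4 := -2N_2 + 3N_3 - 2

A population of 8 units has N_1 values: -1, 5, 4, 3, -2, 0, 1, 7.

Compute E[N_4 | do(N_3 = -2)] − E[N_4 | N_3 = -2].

The intervention sets N_3=-2 in all 8 units regardless of N_1. Recomputing N_4 per unit gives -12, 12, 8, 4, -16, -8, -4, 20; average 0.5.
Observing N_3=-2 restricts to units where N_3's equation naturally yields -2: N_1 ∈ {-1, 1}. In that subpopulation N_4 = -12, -4, mean -8.
Difference = 0.5 − (-8) = 8.5.

8.5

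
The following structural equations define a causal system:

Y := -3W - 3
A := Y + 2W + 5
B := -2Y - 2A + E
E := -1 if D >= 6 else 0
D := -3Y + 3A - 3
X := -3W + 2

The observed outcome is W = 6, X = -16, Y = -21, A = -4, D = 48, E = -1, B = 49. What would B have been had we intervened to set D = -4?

Under do(D=-4), the mechanism D := -3Y + 3A - 3 is discarded; D is fixed at -4.
Y = -3W - 3  [with W=6]  = -21
A = Y + 2W + 5  [with Y=-21, W=6]  = -4
E = -1 if D >= 6 else 0  [with D=-4]  = 0
B = -2Y - 2A + E  [with Y=-21, A=-4, E=0]  = 50

50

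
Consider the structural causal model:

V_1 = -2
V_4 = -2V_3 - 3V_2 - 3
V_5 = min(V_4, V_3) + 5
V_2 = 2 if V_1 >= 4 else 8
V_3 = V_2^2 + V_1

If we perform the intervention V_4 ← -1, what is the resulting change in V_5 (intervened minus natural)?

Intervening sets V_4 = -1 and removes its equation (V_4 = -2V_3 - 3V_2 - 3).
V_2 = 2 if V_1 >= 4 else 8  [with V_1=-2]  = 8
V_3 = V_2^2 + V_1  [with V_2=8, V_1=-2]  = 62
V_5 = min(V_4, V_3) + 5  [with V_4=-1, V_3=62]  = 4
Without intervention: V_2 = 2 if V_1 >= 4 else 8  [with V_1=-2]  = 8; V_3 = V_2^2 + V_1  [with V_2=8, V_1=-2]  = 62; V_4 = -2V_3 - 3V_2 - 3  [with V_3=62, V_2=8]  = -151; V_5 = min(V_4, V_3) + 5  [with V_4=-151, V_3=62]  = -146.
Change = 4 − (-146) = 150.

150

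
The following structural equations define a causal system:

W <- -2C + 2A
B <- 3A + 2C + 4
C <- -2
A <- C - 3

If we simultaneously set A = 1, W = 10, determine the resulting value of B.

3

Setting A = 1, W = 10 by intervention discards those variables' equations.
B = 3A + 2C + 4  [with A=1, C=-2]  = 3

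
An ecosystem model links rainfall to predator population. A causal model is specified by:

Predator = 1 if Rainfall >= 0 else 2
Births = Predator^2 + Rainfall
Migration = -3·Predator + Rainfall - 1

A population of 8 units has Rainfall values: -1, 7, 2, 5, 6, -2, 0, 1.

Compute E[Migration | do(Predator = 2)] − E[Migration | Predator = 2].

3.75

Every unit gets Predator=2 under the intervention. Migration values become -8, 0, -5, -2, -1, -9, -7, -6; E[Migration|do(Predator=2)] = -4.75.
E[Migration|Predator=2] averages over only the 2 units with Predator=2 (Rainfall = -1, -2): Migration = -8, -9, mean -8.5.
Difference = -4.75 − (-8.5) = 3.75.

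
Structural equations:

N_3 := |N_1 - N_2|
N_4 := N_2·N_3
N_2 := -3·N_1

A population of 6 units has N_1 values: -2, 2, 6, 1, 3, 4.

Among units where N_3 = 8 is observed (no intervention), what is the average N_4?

0

E[N_4|N_3=8] averages over only the 2 units with N_3=8 (N_1 = -2, 2): N_4 = 48, -48, mean 0.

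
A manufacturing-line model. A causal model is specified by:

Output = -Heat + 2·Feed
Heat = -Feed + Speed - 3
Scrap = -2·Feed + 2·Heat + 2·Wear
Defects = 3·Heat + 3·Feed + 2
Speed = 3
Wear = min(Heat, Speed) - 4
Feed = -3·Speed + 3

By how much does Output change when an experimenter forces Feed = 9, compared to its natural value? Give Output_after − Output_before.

45

Under do(Feed=9), the mechanism Feed = -3·Speed + 3 is discarded; Feed is fixed at 9.
Heat = -Feed + Speed - 3  [with Feed=9, Speed=3]  = -9
Output = -Heat + 2·Feed  [with Heat=-9, Feed=9]  = 27
Without intervention: Feed = -3·Speed + 3  [with Speed=3]  = -6; Heat = -Feed + Speed - 3  [with Feed=-6, Speed=3]  = 6; Output = -Heat + 2·Feed  [with Heat=6, Feed=-6]  = -18.
Change = 27 − (-18) = 45.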